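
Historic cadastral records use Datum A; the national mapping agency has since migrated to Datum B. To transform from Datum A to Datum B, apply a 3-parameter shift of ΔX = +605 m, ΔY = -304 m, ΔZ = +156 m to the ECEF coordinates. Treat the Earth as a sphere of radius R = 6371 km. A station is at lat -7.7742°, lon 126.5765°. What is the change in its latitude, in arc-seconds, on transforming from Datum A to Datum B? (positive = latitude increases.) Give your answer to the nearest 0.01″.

Δφ = 2.36″

sin φ = -0.135269, cos φ = 0.990809, sin λ = 0.803062, cos λ = -0.595896.
North component: ΔN = −sin φ cos λ·ΔX − sin φ sin λ·ΔY + cos φ·ΔZ = −(-0.135269)(-0.595896)(605) − (-0.135269)(0.803062)(-304) + (0.990809)(156) = 72.78 m.
1° of latitude spans πR/180 = 111195 m, so Δφ = 72.78 / 111195 × 3600 = 2.356″.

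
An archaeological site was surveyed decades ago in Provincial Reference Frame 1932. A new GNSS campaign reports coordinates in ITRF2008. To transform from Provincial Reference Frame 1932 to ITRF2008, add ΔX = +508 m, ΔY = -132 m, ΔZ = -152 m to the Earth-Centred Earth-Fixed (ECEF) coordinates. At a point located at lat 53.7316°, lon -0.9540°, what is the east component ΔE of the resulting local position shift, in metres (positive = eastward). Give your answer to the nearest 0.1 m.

The local east axis at (φ, λ) is (−sin λ, cos λ, 0), so ΔE = −sin(-0.9540°)·508 + cos(-0.9540°)·(-132) = -123.52 m.

ΔE = -123.5 m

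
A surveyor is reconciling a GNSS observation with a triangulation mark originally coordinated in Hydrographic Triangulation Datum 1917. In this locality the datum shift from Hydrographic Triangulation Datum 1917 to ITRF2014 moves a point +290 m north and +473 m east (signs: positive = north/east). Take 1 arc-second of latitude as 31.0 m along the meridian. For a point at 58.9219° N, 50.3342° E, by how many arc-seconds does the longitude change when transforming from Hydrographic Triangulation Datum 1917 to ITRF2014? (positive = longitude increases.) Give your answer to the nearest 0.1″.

Δλ = 29.6″

At latitude 58.9219°, cos φ = 0.516206.
1″ of longitude at this latitude = 31.00 × cos φ = 16.0024 m, so Δλ = 473.0 / 16.0024 = 29.558″.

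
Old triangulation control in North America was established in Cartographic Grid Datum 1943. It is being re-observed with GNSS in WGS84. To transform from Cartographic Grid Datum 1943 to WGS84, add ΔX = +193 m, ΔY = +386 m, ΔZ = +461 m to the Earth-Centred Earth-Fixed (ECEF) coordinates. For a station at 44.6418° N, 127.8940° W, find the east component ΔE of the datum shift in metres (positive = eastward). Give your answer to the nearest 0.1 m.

The local east axis at (φ, λ) is (−sin λ, cos λ, 0), so ΔE = −sin(-127.8940°)·193 + cos(-127.8940°)·386 = -84.78 m.

ΔE = -84.8 m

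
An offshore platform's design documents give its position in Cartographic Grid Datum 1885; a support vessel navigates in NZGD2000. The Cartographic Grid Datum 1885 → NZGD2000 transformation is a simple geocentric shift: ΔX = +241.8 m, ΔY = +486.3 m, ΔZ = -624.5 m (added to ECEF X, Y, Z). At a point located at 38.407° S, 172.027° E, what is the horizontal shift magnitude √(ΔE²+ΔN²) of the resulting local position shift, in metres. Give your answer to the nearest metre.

788 m

At φ = -38.407°, λ = 172.027°: sin φ = -0.621244, cos φ = 0.783618, sin λ = 0.138706, cos λ = -0.990334.
ΔE = −sin λ·ΔX + cos λ·ΔY = −(0.138706)·(241.8) + (-0.990334)·(486.3) = -515.14 m.
ΔN = −sin φ cos λ·ΔX − sin φ sin λ·ΔY + cos φ·ΔZ = −(-0.621244)(-0.990334)(241.8) − (-0.621244)(0.138706)(486.3) + (0.783618)(-624.5) = -596.23 m.
Horizontal magnitude = √(ΔE² + ΔN²) = √((-515.14)² + (-596.23)²) = 787.94 m.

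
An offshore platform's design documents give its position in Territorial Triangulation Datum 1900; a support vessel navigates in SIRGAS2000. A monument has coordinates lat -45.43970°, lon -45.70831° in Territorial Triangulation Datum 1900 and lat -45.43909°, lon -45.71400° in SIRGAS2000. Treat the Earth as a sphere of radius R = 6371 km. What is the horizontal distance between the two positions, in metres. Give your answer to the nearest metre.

Δφ = -45.43909° − -45.43970° = +0.00061°; Δλ = -45.71400° − -45.70831° = -0.00569°.
1° along a meridian = πR/180 = 111195 m.
ΔN = Δφ × 111195 = 67.8 m; ΔE = Δλ × 111195 × cos(-45.43970°) = -0.00569 × 111195 × 0.701660 = -443.9 m.
Distance = √(ΔE² + ΔN²) = √((-443.9)² + 67.8²) = 449.1 m.

449 m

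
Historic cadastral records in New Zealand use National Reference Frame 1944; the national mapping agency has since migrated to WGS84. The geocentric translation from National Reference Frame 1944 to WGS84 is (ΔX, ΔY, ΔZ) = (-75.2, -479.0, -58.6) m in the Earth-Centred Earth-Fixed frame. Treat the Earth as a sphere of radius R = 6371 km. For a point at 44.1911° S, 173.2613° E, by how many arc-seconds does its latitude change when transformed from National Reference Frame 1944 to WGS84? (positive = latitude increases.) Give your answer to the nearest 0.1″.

sin φ = -0.697054, cos φ = 0.717019, sin λ = 0.117342, cos λ = -0.993092.
North component: ΔN = −sin φ cos λ·ΔX − sin φ sin λ·ΔY + cos φ·ΔZ = −(-0.697054)(-0.993092)(-75.2) − (-0.697054)(0.117342)(-479.0) + (0.717019)(-58.6) = -29.14 m.
1° of latitude spans πR/180 = 111195 m, so Δφ = -29.14 / 111195 × 3600 = -0.943″.

Δφ = -0.9″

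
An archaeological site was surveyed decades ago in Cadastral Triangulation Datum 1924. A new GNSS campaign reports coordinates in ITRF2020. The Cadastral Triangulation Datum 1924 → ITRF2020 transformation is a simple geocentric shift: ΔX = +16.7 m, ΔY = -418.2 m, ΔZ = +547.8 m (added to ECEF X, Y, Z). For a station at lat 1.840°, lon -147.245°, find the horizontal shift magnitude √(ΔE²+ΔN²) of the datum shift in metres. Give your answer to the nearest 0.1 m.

650.0 m

The local east axis at (φ, λ) is (−sin λ, cos λ, 0), so ΔE = −sin(-147.245°)·16.7 + cos(-147.245°)·(-418.2) = 360.74 m.
The local north axis is (−sin φ cos λ, −sin φ sin λ, cos φ), giving ΔN = 0.451 − 7.265 + 547.518 = 540.70 m.
Horizontal magnitude = √(ΔE² + ΔN²) = √(360.74² + 540.70²) = 649.99 m.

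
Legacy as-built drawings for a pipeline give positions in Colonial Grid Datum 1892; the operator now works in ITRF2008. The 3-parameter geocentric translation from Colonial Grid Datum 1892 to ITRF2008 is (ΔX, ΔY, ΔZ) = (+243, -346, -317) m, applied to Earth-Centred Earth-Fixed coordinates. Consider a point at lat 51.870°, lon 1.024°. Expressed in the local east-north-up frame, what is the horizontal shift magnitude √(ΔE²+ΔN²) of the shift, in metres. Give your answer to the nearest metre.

518 m

At φ = 51.870°, λ = 1.024°: sin φ = 0.786612, cos φ = 0.617448, sin λ = 0.017871, cos λ = 0.999840.
ΔE = −sin λ·ΔX + cos λ·ΔY = −(0.017871)·(243) + (0.999840)·(-346) = -350.29 m.
ΔN = −sin φ cos λ·ΔX − sin φ sin λ·ΔY + cos φ·ΔZ = −(0.786612)(0.999840)(243) − (0.786612)(0.017871)(-346) + (0.617448)(-317) = -381.98 m.
Horizontal magnitude = √(ΔE² + ΔN²) = √((-350.29)² + (-381.98)²) = 518.28 m.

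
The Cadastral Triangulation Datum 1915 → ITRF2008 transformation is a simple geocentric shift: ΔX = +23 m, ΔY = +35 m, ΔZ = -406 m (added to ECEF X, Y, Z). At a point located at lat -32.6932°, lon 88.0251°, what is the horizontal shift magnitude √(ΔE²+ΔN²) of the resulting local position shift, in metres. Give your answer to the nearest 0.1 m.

323.1 m

The local east axis at (φ, λ) is (−sin λ, cos λ, 0), so ΔE = −sin(88.0251°)·23 + cos(88.0251°)·35 = -21.78 m.
The local north axis is (−sin φ cos λ, −sin φ sin λ, cos φ), giving ΔN = 0.428 + 18.894 − 341.679 = -322.36 m.
Horizontal magnitude = √(ΔE² + ΔN²) = √((-21.78)² + (-322.36)²) = 323.09 m.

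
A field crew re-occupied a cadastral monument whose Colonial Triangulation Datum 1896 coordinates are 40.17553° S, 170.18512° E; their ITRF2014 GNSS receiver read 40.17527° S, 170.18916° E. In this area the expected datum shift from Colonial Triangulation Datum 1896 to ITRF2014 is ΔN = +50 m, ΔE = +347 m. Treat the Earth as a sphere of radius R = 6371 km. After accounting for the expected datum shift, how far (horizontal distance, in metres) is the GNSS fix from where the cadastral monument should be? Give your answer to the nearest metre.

Observed coordinate differences: Δφ = +0.00026°, Δλ = +0.00404°.
Converting to metres (1° lat = 111195 m, cos φ = 0.764072): observed ΔN = 28.9 m, observed ΔE = 343.2 m.
Subtracting the expected shift leaves a residual of 28.9 − (50) = -21.1 m north and 343.2 − (347) = -3.8 m east.
Residual distance = √((-21.1)² + (-3.8)²) = 21.4 m.

21 m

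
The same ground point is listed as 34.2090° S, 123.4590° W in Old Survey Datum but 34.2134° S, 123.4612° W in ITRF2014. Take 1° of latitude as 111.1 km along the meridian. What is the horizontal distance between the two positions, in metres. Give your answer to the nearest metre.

Δφ = -34.2134° − -34.2090° = -0.0044°; Δλ = -123.4612° − -123.4590° = -0.0022°.
ΔN = Δφ × 111100 = -488.8 m; ΔE = Δλ × 111100 × cos(-34.2090°) = -0.0022 × 111100 × 0.826992 = -202.1 m.
Distance = √(ΔE² + ΔN²) = √((-202.1)² + (-488.8)²) = 529.0 m.

529 m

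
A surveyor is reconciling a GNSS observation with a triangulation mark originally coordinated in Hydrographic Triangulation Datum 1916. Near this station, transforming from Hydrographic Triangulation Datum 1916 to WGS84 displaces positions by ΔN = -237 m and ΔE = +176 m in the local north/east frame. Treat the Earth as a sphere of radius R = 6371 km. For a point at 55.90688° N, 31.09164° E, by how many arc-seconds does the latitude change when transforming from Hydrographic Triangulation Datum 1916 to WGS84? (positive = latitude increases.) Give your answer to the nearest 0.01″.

On a sphere of radius R, 1 rad of latitude = R, so Δφ = ΔN / R = -237.0 / 6371000 = -3.7200e-05 rad = -7.673″.

Δφ = -7.67″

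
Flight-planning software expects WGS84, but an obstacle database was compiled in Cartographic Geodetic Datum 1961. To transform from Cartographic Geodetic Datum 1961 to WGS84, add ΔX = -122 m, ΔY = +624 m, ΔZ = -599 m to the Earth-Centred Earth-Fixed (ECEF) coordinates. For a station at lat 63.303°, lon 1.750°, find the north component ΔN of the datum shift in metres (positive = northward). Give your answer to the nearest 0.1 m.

ΔN = -177.2 m

At φ = 63.303°, λ = 1.750°: sin φ = 0.893395, cos φ = 0.449272, sin λ = 0.030539, cos λ = 0.999534.
ΔN = −sin φ cos λ·ΔX − sin φ sin λ·ΔY + cos φ·ΔZ = −(0.893395)(0.999534)(-122) − (0.893395)(0.030539)(624) + (0.449272)(-599) = -177.20 m.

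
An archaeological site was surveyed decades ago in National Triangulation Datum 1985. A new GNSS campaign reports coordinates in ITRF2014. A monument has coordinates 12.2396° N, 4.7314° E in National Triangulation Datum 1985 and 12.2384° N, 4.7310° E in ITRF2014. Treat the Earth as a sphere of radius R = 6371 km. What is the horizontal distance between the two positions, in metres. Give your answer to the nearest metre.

Δφ = 12.2384° − 12.2396° = -0.0012°; Δλ = 4.7310° − 4.7314° = -0.0004°.
1° along a meridian = πR/180 = 111195 m.
ΔN = Δφ × 111195 = -133.4 m; ΔE = Δλ × 111195 × cos(12.2396°) = -0.0004 × 111195 × 0.977270 = -43.5 m.
Distance = √(ΔE² + ΔN²) = √((-43.5)² + (-133.4)²) = 140.3 m.

140 m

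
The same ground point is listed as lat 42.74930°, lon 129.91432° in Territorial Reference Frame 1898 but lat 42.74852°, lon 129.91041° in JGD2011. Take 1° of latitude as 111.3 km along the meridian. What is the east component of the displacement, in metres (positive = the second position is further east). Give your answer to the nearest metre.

ΔE = -320 m

Δφ = 42.74852° − 42.74930° = -0.00078°; Δλ = 129.91041° − 129.91432° = -0.00391°.
ΔN = Δφ × 111300 = -86.8 m; ΔE = Δλ × 111300 × cos(42.74930°) = -0.00391 × 111300 × 0.734331 = -319.6 m.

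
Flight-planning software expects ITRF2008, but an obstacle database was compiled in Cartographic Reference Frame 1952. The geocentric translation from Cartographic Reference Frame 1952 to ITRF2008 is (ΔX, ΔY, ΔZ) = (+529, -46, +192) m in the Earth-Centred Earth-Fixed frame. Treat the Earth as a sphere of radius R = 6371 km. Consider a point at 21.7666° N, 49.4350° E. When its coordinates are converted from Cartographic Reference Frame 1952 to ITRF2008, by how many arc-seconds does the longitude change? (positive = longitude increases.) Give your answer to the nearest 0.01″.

sin φ = 0.370827, cos φ = 0.928702, sin λ = 0.759669, cos λ = 0.650310.
East component: ΔE = −sin λ·ΔX + cos λ·ΔY = −(0.759669)(529) + (0.650310)(-46) = -431.78 m.
1° of latitude spans πR/180 = 111195 m; at latitude φ, 1° of longitude spans that × cos φ = 103267.0 m, so Δλ = -431.78 / 103267.0 × 3600 = -15.052″.

Δλ = -15.05″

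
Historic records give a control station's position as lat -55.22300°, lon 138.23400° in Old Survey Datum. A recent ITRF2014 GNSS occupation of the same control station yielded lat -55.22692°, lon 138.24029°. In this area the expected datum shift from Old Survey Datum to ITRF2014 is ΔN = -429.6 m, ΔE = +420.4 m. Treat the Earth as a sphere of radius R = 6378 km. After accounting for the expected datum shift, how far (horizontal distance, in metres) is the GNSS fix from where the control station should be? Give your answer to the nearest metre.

Observed coordinate differences: Δφ = -0.00392°, Δλ = +0.00629°.
Converting to metres (1° lat = 111317 m, cos φ = 0.570384): observed ΔN = -436.4 m, observed ΔE = 399.4 m.
Subtracting the expected shift leaves a residual of -436.4 − (-429.6) = -6.8 m north and 399.4 − (420.4) = -21.0 m east.
Residual distance = √((-6.8)² + (-21.0)²) = 22.1 m.

22 m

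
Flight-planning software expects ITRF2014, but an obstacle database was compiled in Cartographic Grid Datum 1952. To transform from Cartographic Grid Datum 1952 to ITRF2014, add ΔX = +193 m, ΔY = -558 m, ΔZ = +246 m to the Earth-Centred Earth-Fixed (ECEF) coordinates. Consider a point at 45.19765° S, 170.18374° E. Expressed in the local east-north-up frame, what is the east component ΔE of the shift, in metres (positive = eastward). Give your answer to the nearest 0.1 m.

The local east axis at (φ, λ) is (−sin λ, cos λ, 0), so ΔE = −sin(170.18374°)·193 + cos(170.18374°)·(-558) = 516.93 m.

ΔE = 516.9 m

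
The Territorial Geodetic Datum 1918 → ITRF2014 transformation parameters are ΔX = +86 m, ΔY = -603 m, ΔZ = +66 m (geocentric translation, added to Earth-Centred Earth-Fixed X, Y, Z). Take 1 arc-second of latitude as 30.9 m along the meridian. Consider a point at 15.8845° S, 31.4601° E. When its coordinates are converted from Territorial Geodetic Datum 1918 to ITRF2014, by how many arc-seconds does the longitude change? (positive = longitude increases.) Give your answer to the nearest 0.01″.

sin φ = -0.273699, cos φ = 0.961815, sin λ = 0.521905, cos λ = 0.853004.
East component: ΔE = −sin λ·ΔX + cos λ·ΔY = −(0.521905)(86) + (0.853004)(-603) = -559.25 m.
1° of latitude spans 3600 × 30.90 = 111240 m; at latitude φ, 1° of longitude spans that × cos φ = 106992.3 m, so Δλ = -559.25 / 106992.3 × 3600 = -18.817″.

Δλ = -18.82″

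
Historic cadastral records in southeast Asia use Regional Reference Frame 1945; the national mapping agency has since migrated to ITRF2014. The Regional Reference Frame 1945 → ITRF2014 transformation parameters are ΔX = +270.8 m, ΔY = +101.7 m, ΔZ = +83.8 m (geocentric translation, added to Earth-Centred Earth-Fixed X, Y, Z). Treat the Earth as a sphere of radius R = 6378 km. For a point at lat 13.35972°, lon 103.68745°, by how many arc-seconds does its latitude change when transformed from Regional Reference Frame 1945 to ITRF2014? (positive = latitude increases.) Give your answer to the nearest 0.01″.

sin φ = 0.231064, cos φ = 0.972939, sin λ = 0.971601, cos λ = -0.236625.
North component: ΔN = −sin φ cos λ·ΔX − sin φ sin λ·ΔY + cos φ·ΔZ = −(0.231064)(-0.236625)(270.8) − (0.231064)(0.971601)(101.7) + (0.972939)(83.8) = 73.51 m.
1° of latitude spans πR/180 = 111317 m, so Δφ = 73.51 / 111317 × 3600 = 2.377″.

Δφ = 2.38″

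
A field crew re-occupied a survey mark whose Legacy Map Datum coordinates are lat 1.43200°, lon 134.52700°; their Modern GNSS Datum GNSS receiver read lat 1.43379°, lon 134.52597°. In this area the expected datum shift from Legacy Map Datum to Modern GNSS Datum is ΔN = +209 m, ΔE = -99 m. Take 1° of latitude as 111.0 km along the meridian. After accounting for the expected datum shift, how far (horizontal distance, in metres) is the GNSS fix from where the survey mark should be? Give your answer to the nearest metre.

18 m

Observed coordinate differences: Δφ = +0.00179°, Δλ = -0.00103°.
Converting to metres (1° lat = 111000 m, cos φ = 0.999688): observed ΔN = 198.7 m, observed ΔE = -114.3 m.
Subtracting the expected shift leaves a residual of 198.7 − (209) = -10.3 m north and -114.3 − (-99) = -15.3 m east.
Residual distance = √((-10.3)² + (-15.3)²) = 18.4 m.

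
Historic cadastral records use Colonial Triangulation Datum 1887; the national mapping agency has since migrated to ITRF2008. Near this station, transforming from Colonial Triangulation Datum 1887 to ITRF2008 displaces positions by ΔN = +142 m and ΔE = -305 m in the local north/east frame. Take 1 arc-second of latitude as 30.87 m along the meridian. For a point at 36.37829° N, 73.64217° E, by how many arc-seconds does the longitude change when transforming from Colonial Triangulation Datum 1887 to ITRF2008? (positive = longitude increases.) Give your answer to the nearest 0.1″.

At latitude 36.37829°, cos φ = 0.805119.
1″ of longitude at this latitude = 30.87 × cos φ = 24.8540 m, so Δλ = -305.0 / 24.8540 = -12.272″.

Δλ = -12.3″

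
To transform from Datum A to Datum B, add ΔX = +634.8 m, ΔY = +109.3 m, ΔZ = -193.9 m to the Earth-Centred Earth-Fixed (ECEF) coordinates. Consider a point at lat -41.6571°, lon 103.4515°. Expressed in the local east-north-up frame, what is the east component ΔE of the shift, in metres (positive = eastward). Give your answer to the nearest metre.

ΔE = -643 m

At φ = -41.6571°, λ = 103.4515°: sin φ = -0.664671, cos φ = 0.747136, sin λ = 0.972567, cos λ = -0.232622.
ΔE = −sin λ·ΔX + cos λ·ΔY = −(0.972567)·(634.8) + (-0.232622)·(109.3) = -642.81 m.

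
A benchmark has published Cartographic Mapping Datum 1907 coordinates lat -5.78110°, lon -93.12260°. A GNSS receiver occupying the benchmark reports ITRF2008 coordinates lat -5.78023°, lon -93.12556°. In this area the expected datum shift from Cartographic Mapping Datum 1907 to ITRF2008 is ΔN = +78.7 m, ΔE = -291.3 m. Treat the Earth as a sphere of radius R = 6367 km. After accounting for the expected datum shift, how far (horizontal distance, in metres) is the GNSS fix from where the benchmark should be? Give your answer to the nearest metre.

40 m

Observed coordinate differences: Δφ = +0.00087°, Δλ = -0.00296°.
Converting to metres (1° lat = 111125 m, cos φ = 0.994914): observed ΔN = 96.7 m, observed ΔE = -327.3 m.
Subtracting the expected shift leaves a residual of 96.7 − (78.7) = 18.0 m north and -327.3 − (-291.3) = -36.0 m east.
Residual distance = √(18.0² + (-36.0)²) = 40.2 m.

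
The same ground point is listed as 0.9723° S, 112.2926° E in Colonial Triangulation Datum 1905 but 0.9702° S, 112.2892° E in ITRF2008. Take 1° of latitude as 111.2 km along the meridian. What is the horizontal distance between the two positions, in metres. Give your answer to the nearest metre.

444 m

Δφ = -0.9702° − -0.9723° = +0.0021°; Δλ = 112.2892° − 112.2926° = -0.0034°.
ΔN = Δφ × 111200 = 233.5 m; ΔE = Δλ × 111200 × cos(-0.9723°) = -0.0034 × 111200 × 0.999856 = -378.0 m.
Distance = √(ΔE² + ΔN²) = √((-378.0)² + 233.5²) = 444.3 m.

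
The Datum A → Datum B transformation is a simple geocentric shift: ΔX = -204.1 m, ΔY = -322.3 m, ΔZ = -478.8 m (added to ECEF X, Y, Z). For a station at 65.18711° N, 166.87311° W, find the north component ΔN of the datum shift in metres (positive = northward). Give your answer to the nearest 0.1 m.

ΔN = -447.8 m

The local north axis is (−sin φ cos λ, −sin φ sin λ, cos φ), giving ΔN = -180.417 − 66.440 − 200.931 = -447.79 m.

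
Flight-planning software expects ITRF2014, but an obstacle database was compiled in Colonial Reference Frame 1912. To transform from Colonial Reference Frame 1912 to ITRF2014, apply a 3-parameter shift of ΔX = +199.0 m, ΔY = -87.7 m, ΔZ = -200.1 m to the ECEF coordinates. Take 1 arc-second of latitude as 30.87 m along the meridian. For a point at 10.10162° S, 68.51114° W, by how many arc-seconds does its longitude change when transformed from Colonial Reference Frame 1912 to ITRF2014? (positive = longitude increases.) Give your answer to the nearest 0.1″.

Δλ = 5.0″

sin φ = -0.175395, cos φ = 0.984498, sin λ = -0.930489, cos λ = 0.366320.
East component: ΔE = −sin λ·ΔX + cos λ·ΔY = −(-0.930489)(199.0) + (0.366320)(-87.7) = 153.04 m.
1° of latitude spans 3600 × 30.87 = 111132 m; at latitude φ, 1° of longitude spans that × cos φ = 109409.3 m, so Δλ = 153.04 / 109409.3 × 3600 = 5.036″.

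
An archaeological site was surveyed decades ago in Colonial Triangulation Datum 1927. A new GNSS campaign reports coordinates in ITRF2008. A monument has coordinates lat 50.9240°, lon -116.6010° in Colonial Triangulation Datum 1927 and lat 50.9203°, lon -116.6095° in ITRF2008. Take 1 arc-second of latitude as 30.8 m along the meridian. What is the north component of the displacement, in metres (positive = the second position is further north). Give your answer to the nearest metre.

ΔN = -410 m

Δφ = 50.9203° − 50.9240° = -0.0037°; Δλ = -116.6095° − -116.6010° = -0.0085°.
1° of latitude = 3600 × 30.80 = 110880 m.
ΔN = Δφ × 110880 = -410.3 m; ΔE = Δλ × 110880 × cos(50.9240°) = -0.0085 × 110880 × 0.630351 = -594.1 m.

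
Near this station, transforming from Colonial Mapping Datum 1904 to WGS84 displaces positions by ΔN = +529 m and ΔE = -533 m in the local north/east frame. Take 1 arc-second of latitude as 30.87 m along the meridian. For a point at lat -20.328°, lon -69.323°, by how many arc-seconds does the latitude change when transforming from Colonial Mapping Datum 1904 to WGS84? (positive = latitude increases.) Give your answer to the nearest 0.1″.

Δφ = 17.1″

1″ of latitude = 30.87 m, so Δφ = 529.0 / 30.87 = 17.136″.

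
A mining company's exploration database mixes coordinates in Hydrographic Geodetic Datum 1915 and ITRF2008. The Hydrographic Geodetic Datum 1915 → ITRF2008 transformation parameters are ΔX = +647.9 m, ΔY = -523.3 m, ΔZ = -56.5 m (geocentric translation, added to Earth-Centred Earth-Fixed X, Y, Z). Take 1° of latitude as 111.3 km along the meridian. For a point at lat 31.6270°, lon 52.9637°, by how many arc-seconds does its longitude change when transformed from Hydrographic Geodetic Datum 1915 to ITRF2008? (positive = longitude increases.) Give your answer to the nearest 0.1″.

sin φ = 0.524387, cos φ = 0.851480, sin λ = 0.798254, cos λ = 0.602321.
East component: ΔE = −sin λ·ΔX + cos λ·ΔY = −(0.798254)(647.9) + (0.602321)(-523.3) = -832.38 m.
1° of latitude spans 111300 m; at latitude φ, 1° of longitude spans that × cos φ = 94769.7 m, so Δλ = -832.38 / 94769.7 × 3600 = -31.620″.

Δλ = -31.6″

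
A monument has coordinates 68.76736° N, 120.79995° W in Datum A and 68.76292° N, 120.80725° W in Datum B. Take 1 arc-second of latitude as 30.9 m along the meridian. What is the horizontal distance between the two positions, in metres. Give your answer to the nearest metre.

Δφ = 68.76292° − 68.76736° = -0.00444°; Δλ = -120.80725° − -120.79995° = -0.00730°.
1° of latitude = 3600 × 30.90 = 111240 m.
ΔN = Δφ × 111240 = -493.9 m; ΔE = Δλ × 111240 × cos(68.76736°) = -0.00730 × 111240 × 0.362156 = -294.1 m.
Distance = √(ΔE² + ΔN²) = √((-294.1)² + (-493.9)²) = 574.8 m.

575 m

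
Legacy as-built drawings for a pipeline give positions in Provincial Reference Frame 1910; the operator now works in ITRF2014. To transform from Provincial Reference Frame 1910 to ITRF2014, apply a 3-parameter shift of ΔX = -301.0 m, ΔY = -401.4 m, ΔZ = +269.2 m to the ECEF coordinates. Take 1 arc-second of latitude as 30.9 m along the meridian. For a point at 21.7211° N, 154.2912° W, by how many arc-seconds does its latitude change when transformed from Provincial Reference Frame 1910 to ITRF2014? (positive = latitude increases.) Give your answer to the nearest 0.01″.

sin φ = 0.370089, cos φ = 0.928996, sin λ = -0.433797, cos λ = -0.901010.
North component: ΔN = −sin φ cos λ·ΔX − sin φ sin λ·ΔY + cos φ·ΔZ = −(0.370089)(-0.901010)(-301.0) − (0.370089)(-0.433797)(-401.4) + (0.928996)(269.2) = 85.27 m.
1° of latitude spans 3600 × 30.90 = 111240 m, so Δφ = 85.27 / 111240 × 3600 = 2.760″.

Δφ = 2.76″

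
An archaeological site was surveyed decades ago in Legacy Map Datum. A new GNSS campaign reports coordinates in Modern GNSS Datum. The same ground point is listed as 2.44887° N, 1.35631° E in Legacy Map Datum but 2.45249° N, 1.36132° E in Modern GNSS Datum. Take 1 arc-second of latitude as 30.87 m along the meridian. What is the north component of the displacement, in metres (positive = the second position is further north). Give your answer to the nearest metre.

Δφ = 2.45249° − 2.44887° = +0.00362°; Δλ = 1.36132° − 1.35631° = +0.00501°.
1° of latitude = 3600 × 30.87 = 111132 m.
ΔN = Δφ × 111132 = 402.3 m; ΔE = Δλ × 111132 × cos(2.44887°) = +0.00501 × 111132 × 0.999087 = 556.3 m.

ΔN = 402 m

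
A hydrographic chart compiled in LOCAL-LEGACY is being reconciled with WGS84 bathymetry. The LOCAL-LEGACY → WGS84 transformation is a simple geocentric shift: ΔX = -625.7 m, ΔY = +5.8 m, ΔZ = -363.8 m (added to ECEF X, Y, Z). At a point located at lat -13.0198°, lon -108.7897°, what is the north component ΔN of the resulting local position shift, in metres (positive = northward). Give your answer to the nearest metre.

At φ = -13.0198°, λ = -108.7897°: sin φ = -0.225288, cos φ = 0.974292, sin λ = -0.946707, cos λ = -0.322096.
ΔN = −sin φ cos λ·ΔX − sin φ sin λ·ΔY + cos φ·ΔZ = −(-0.225288)(-0.322096)(-625.7) − (-0.225288)(-0.946707)(5.8) + (0.974292)(-363.8) = -310.28 m.

ΔN = -310 m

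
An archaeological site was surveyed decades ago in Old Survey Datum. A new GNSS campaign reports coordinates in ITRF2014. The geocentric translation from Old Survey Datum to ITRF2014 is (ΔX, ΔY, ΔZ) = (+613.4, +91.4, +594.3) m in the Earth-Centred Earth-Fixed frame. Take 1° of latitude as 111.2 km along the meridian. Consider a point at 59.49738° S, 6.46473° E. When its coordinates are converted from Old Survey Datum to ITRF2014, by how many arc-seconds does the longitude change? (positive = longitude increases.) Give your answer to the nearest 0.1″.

Δλ = 1.4″

sin φ = -0.861606, cos φ = 0.507578, sin λ = 0.112592, cos λ = 0.993641.
East component: ΔE = −sin λ·ΔX + cos λ·ΔY = −(0.112592)(613.4) + (0.993641)(91.4) = 21.76 m.
1° of latitude spans 111200 m; at latitude φ, 1° of longitude spans that × cos φ = 56442.6 m, so Δλ = 21.76 / 56442.6 × 3600 = 1.388″.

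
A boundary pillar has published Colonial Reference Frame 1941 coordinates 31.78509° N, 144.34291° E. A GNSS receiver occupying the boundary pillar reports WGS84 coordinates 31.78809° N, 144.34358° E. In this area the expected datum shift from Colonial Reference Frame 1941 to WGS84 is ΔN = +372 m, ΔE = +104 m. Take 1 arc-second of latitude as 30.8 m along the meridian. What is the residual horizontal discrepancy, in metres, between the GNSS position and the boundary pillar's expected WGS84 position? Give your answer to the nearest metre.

Observed coordinate differences: Δφ = +0.00300°, Δλ = +0.00067°.
Converting to metres (1° lat = 110880 m, cos φ = 0.850030): observed ΔN = 332.6 m, observed ΔE = 63.1 m.
Subtracting the expected shift leaves a residual of 332.6 − (372) = -39.4 m north and 63.1 − (104) = -40.9 m east.
Residual distance = √((-39.4)² + (-40.9)²) = 56.7 m.

57 m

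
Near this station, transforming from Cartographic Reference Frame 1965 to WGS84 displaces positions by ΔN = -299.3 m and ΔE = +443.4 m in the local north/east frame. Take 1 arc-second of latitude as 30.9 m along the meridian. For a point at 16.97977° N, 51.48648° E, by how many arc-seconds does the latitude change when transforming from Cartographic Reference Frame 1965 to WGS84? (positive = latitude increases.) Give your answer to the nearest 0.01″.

1″ of latitude = 30.90 m, so Δφ = -299.3 / 30.90 = -9.686″.

Δφ = -9.69″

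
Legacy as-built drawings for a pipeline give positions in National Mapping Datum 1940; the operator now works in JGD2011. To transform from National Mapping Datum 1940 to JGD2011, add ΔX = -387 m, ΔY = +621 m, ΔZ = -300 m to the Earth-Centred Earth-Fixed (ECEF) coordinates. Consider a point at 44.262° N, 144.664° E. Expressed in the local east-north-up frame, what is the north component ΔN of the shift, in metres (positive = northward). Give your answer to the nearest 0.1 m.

The local north axis is (−sin φ cos λ, −sin φ sin λ, cos φ), giving ΔN = -220.343 − 250.678 − 214.847 = -685.87 m.

ΔN = -685.9 m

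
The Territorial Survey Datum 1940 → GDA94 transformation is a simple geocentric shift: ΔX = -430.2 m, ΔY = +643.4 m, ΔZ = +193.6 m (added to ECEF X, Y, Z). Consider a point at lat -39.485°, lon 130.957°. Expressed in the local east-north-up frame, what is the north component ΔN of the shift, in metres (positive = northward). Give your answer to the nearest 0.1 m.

At φ = -39.485°, λ = 130.957°: sin φ = -0.635876, cos φ = 0.771791, sin λ = 0.755202, cos λ = -0.655492.
ΔN = −sin φ cos λ·ΔX − sin φ sin λ·ΔY + cos φ·ΔZ = −(-0.635876)(-0.655492)(-430.2) − (-0.635876)(0.755202)(643.4) + (0.771791)(193.6) = 637.70 m.

ΔN = 637.7 m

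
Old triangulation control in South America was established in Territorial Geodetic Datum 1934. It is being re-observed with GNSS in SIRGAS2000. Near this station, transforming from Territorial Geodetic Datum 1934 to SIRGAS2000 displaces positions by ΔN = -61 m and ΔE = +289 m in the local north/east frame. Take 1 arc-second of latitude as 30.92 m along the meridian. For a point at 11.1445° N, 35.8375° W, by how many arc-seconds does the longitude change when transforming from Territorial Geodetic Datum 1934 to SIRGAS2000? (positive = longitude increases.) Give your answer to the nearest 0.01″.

At latitude 11.1445°, cos φ = 0.981143.
1″ of longitude at this latitude = 30.92 × cos φ = 30.3369 m, so Δλ = 289.0 / 30.3369 = 9.526″.

Δλ = 9.53″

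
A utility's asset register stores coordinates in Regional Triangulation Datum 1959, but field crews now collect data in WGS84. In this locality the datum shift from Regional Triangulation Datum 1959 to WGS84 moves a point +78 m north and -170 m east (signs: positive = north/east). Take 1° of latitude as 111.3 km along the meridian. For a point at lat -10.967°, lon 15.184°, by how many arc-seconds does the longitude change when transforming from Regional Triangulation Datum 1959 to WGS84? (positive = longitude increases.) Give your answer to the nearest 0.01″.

At latitude -10.967°, cos φ = 0.981737.
1° of longitude at this latitude = 111.3 × cos φ = 109.27 km, so Δλ = -170.0 / 109267.3 = -0.0015558° = -5.601″.

Δλ = -5.60″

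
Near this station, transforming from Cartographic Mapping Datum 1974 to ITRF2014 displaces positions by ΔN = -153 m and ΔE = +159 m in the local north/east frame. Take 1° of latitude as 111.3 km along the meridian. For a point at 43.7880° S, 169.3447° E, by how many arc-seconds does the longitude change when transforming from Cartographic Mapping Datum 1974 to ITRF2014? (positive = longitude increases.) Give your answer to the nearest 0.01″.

Δλ = 7.12″

At latitude -43.7880°, cos φ = 0.721905.
1° of longitude at this latitude = 111.3 × cos φ = 80.35 km, so Δλ = 159.0 / 80348.0 = 0.0019789° = 7.124″.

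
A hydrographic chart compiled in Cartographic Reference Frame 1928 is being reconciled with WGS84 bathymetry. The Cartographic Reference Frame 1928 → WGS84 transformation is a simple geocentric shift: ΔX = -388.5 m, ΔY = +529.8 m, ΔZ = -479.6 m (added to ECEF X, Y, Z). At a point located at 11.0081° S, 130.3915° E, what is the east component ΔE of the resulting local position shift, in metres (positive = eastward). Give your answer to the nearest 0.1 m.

The local east axis at (φ, λ) is (−sin λ, cos λ, 0), so ΔE = −sin(130.3915°)·(-388.5) + cos(130.3915°)·529.8 = -47.42 m.

ΔE = -47.4 m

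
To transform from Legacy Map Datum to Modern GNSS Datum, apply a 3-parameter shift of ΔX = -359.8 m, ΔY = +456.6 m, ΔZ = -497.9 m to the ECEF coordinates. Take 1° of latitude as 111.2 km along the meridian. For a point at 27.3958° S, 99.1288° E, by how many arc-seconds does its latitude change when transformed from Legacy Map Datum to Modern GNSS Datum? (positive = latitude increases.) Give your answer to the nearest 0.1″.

Δφ = -6.7″

sin φ = -0.460135, cos φ = 0.887849, sin λ = 0.987334, cos λ = -0.158654.
North component: ΔN = −sin φ cos λ·ΔX − sin φ sin λ·ΔY + cos φ·ΔZ = −(-0.460135)(-0.158654)(-359.8) − (-0.460135)(0.987334)(456.6) + (0.887849)(-497.9) = -208.36 m.
1° of latitude spans 111200 m, so Δφ = -208.36 / 111200 × 3600 = -6.745″.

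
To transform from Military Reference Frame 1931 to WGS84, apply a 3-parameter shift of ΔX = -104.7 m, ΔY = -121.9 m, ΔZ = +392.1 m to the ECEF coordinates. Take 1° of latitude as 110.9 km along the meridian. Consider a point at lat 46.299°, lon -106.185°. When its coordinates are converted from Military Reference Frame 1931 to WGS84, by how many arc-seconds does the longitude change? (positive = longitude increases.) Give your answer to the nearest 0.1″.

Δλ = -3.1″

sin φ = 0.722955, cos φ = 0.690895, sin λ = -0.960367, cos λ = -0.278740.
East component: ΔE = −sin λ·ΔX + cos λ·ΔY = −(-0.960367)(-104.7) + (-0.278740)(-121.9) = -66.57 m.
1° of latitude spans 110900 m; at latitude φ, 1° of longitude spans that × cos φ = 76620.3 m, so Δλ = -66.57 / 76620.3 × 3600 = -3.128″.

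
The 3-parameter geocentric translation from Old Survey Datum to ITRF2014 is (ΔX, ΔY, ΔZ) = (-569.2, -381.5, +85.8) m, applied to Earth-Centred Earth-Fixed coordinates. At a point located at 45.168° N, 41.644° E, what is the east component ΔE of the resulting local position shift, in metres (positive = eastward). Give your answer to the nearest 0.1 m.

At φ = 45.168°, λ = 41.644°: sin φ = 0.709177, cos φ = 0.705030, sin λ = 0.664500, cos λ = 0.747288.
ΔE = −sin λ·ΔX + cos λ·ΔY = −(0.664500)·(-569.2) + (0.747288)·(-381.5) = 93.14 m.

ΔE = 93.1 m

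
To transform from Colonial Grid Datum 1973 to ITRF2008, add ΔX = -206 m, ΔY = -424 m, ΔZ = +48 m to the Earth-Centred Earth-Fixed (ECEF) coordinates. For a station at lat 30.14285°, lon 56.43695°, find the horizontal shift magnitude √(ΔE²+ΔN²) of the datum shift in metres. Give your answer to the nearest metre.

At φ = 30.14285°, λ = 56.43695°: sin φ = 0.502158, cos φ = 0.864776, sin λ = 0.833278, cos λ = 0.552854.
ΔE = −sin λ·ΔX + cos λ·ΔY = −(0.833278)·(-206) + (0.552854)·(-424) = -62.75 m.
ΔN = −sin φ cos λ·ΔX − sin φ sin λ·ΔY + cos φ·ΔZ = −(0.502158)(0.552854)(-206) − (0.502158)(0.833278)(-424) + (0.864776)(48) = 276.12 m.
Horizontal magnitude = √(ΔE² + ΔN²) = √((-62.75)² + 276.12²) = 283.16 m.

283 m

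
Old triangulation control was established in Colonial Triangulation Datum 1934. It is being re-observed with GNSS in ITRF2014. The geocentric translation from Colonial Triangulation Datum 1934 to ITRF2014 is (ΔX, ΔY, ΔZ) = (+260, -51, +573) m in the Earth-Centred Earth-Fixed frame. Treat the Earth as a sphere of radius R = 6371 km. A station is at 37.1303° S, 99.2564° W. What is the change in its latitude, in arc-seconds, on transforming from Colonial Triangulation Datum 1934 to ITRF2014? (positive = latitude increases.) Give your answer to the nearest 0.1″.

Δφ = 15.0″

sin φ = -0.603630, cos φ = 0.797265, sin λ = -0.986978, cos λ = -0.160853.
North component: ΔN = −sin φ cos λ·ΔX − sin φ sin λ·ΔY + cos φ·ΔZ = −(-0.603630)(-0.160853)(260) − (-0.603630)(-0.986978)(-51) + (0.797265)(573) = 461.97 m.
1° of latitude spans πR/180 = 111195 m, so Δφ = 461.97 / 111195 × 3600 = 14.957″.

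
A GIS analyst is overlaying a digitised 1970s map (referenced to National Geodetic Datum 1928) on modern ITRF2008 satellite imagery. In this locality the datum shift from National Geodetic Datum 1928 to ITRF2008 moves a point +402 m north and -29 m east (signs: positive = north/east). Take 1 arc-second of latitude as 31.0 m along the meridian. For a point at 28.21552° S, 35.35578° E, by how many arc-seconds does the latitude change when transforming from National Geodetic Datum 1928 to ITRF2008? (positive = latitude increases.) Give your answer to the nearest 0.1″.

1″ of latitude = 31.00 m, so Δφ = 402.0 / 31.00 = 12.968″.

Δφ = 13.0″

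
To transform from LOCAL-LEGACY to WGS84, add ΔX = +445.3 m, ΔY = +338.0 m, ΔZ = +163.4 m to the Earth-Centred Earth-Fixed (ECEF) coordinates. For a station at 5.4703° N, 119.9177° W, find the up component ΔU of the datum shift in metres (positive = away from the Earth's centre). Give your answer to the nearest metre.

ΔU = -497 m

At φ = 5.4703°, λ = -119.9177°: sin φ = 0.095330, cos φ = 0.995446, sin λ = -0.866743, cos λ = -0.498756.
ΔU = cos φ cos λ·ΔX + cos φ sin λ·ΔY + sin φ·ΔZ = (0.995446)(-0.498756)(445.3) + (0.995446)(-0.866743)(338.0) + (0.095330)(163.4) = -497.13 m.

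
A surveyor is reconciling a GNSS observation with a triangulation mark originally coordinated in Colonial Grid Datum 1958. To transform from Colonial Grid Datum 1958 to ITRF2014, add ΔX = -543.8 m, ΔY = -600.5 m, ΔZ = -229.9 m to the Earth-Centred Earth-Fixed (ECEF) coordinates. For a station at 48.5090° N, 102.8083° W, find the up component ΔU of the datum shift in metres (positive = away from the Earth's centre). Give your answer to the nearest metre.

At φ = 48.5090°, λ = -102.8083°: sin φ = 0.749060, cos φ = 0.662502, sin λ = -0.975117, cos λ = -0.221690.
ΔU = cos φ cos λ·ΔX + cos φ sin λ·ΔY + sin φ·ΔZ = (0.662502)(-0.221690)(-543.8) + (0.662502)(-0.975117)(-600.5) + (0.749060)(-229.9) = 295.59 m.

ΔU = 296 m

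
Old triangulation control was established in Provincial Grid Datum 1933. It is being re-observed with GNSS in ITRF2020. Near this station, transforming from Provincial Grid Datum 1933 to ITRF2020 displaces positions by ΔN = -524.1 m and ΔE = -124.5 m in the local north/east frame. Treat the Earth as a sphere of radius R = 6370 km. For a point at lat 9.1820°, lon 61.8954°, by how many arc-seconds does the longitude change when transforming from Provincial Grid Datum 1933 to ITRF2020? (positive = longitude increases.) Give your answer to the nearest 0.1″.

Δλ = -4.1″

At latitude 9.1820°, cos φ = 0.987186.
One radian of longitude at latitude φ spans R cos φ, so Δλ = ΔE / (R cos φ) = -124.5 / (6370000 × 0.987186) = -1.9798e-05 rad = -4.084″.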